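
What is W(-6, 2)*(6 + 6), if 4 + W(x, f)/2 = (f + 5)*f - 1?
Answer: 216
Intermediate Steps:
W(x, f) = -10 + 2*f*(5 + f) (W(x, f) = -8 + 2*((f + 5)*f - 1) = -8 + 2*((5 + f)*f - 1) = -8 + 2*(f*(5 + f) - 1) = -8 + 2*(-1 + f*(5 + f)) = -8 + (-2 + 2*f*(5 + f)) = -10 + 2*f*(5 + f))
W(-6, 2)*(6 + 6) = (-10 + 2*2² + 10*2)*(6 + 6) = (-10 + 2*4 + 20)*12 = (-10 + 8 + 20)*12 = 18*12 = 216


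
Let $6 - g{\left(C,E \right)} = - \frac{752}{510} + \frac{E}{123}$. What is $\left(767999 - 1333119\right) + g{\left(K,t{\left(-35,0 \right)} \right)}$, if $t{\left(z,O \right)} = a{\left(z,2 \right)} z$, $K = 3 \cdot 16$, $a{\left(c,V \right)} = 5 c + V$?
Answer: $- \frac{5908766129}{10455} \approx -5.6516 \cdot 10^{5}$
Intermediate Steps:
$a{\left(c,V \right)} = V + 5 c$
$K = 48$
$t{\left(z,O \right)} = z \left(2 + 5 z\right)$ ($t{\left(z,O \right)} = \left(2 + 5 z\right) z = z \left(2 + 5 z\right)$)
$g{\left(C,E \right)} = \frac{1906}{255} - \frac{E}{123}$ ($g{\left(C,E \right)} = 6 - \left(- \frac{752}{510} + \frac{E}{123}\right) = 6 - \left(\left(-752\right) \frac{1}{510} + E \frac{1}{123}\right) = 6 - \left(- \frac{376}{255} + \frac{E}{123}\right) = \frac{1906}{255} - \frac{E}{123}$)
$\left(767999 - 1333119\right) + g{\left(K,t{\left(-35,0 \right)} \right)} = \left(767999 - 1333119\right) + \left(\frac{1906}{255} - \frac{\left(-35\right) \left(2 + 5 \left(-35\right)\right)}{123}\right) = -565120 + \left(\frac{1906}{255} - \frac{\left(-35\right) \left(2 - 175\right)}{123}\right) = -565120 + \left(\frac{1906}{255} - \frac{\left(-35\right) \left(-173\right)}{123}\right) = -565120 + \left(\frac{1906}{255} - \frac{6055}{123}\right) = -565120 - \frac{436529}{10455} = - \frac{5908766129}{10455}$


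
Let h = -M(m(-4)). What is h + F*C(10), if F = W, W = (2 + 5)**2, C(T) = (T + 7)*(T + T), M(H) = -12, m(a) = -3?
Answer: 16672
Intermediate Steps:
C(T) = 2*T*(7 + T) (C(T) = (7 + T)*(2*T) = 2*T*(7 + T))
h = 12 (h = -1*(-12) = 12)
W = 49 (W = 7**2 = 49)
F = 49
h + F*C(10) = 12 + 49*(2*10*(7 + 10)) = 12 + 49*(2*10*17) = 12 + 49*340 = 12 + 16660 = 16672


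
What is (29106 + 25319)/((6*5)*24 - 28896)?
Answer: -54425/28176 ≈ -1.9316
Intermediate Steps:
(29106 + 25319)/((6*5)*24 - 28896) = 54425/(30*24 - 28896) = 54425/(720 - 28896) = 54425/(-28176) = 54425*(-1/28176) = -54425/28176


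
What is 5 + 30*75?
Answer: 2255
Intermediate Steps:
5 + 30*75 = 5 + 2250 = 2255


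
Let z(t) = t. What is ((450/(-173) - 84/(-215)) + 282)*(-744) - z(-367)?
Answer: -7728987803/37195 ≈ -2.0780e+5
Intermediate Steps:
((450/(-173) - 84/(-215)) + 282)*(-744) - z(-367) = ((450/(-173) - 84/(-215)) + 282)*(-744) - 1*(-367) = ((450*(-1/173) - 84*(-1/215)) + 282)*(-744) + 367 = ((-450/173 + 84/215) + 282)*(-744) + 367 = (-82218/37195 + 282)*(-744) + 367 = (10406772/37195)*(-744) + 367 = -7742638368/37195 + 367 = -7728987803/37195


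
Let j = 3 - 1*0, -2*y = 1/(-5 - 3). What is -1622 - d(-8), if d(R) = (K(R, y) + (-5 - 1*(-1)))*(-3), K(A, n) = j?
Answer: -1625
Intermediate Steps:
y = 1/16 (y = -1/(2*(-5 - 3)) = -1/2/(-8) = -1/2*(-1/8) = 1/16 ≈ 0.062500)
j = 3 (j = 3 + 0 = 3)
K(A, n) = 3
d(R) = 3 (d(R) = (3 + (-5 - 1*(-1)))*(-3) = (3 + (-5 + 1))*(-3) = (3 - 4)*(-3) = -1*(-3) = 3)
-1622 - d(-8) = -1622 - 1*3 = -1622 - 3 = -1625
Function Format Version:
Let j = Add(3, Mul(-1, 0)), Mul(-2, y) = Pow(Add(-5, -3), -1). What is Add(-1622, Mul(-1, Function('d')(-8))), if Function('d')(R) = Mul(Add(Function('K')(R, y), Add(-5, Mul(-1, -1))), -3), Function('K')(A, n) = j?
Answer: -1625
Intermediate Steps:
y = Rational(1, 16) (y = Mul(Rational(-1, 2), Pow(Add(-5, -3), -1)) = Mul(Rational(-1, 2), Pow(-8, -1)) = Mul(Rational(-1, 2), Rational(-1, 8)) = Rational(1, 16) ≈ 0.062500)
j = 3 (j = Add(3, 0) = 3)
Function('K')(A, n) = 3
Function('d')(R) = 3 (Function('d')(R) = Mul(Add(3, Add(-5, Mul(-1, -1))), -3) = Mul(Add(3, Add(-5, 1)), -3) = Mul(Add(3, -4), -3) = Mul(-1, -3) = 3)
Add(-1622, Mul(-1, Function('d')(-8))) = Add(-1622, Mul(-1, 3)) = Add(-1622, -3) = -1625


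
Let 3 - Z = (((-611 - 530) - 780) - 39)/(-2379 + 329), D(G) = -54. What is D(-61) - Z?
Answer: -11489/205 ≈ -56.044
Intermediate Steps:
Z = 419/205 (Z = 3 - (((-611 - 530) - 780) - 39)/(-2379 + 329) = 3 - ((-1141 - 780) - 39)/(-2050) = 3 - (-1921 - 39)*(-1)/2050 = 3 - (-1960)*(-1)/2050 = 3 - 1*196/205 = 3 - 196/205 = 419/205 ≈ 2.0439)
D(-61) - Z = -54 - 1*419/205 = -54 - 419/205 = -11489/205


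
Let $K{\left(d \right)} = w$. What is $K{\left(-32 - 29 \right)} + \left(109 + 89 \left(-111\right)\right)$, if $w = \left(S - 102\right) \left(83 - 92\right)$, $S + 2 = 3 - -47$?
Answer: $-9284$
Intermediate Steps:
$S = 48$ ($S = -2 + \left(3 - -47\right) = -2 + \left(3 + 47\right) = -2 + 50 = 48$)
$w = 486$ ($w = \left(48 - 102\right) \left(83 - 92\right) = \left(-54\right) \left(-9\right) = 486$)
$K{\left(d \right)} = 486$
$K{\left(-32 - 29 \right)} + \left(109 + 89 \left(-111\right)\right) = 486 + \left(109 + 89 \left(-111\right)\right) = 486 + \left(109 - 9879\right) = 486 - 9770 = -9284$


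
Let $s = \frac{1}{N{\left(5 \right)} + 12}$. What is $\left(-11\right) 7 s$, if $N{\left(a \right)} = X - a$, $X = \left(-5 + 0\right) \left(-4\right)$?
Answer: $- \frac{77}{27} \approx -2.8519$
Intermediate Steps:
$X = 20$ ($X = \left(-5\right) \left(-4\right) = 20$)
$N{\left(a \right)} = 20 - a$
$s = \frac{1}{27}$ ($s = \frac{1}{\left(20 - 5\right) + 12} = \frac{1}{15 + 12} = \frac{1}{27} \approx 0.037037$)
$\left(-11\right) 7 s = \left(-11\right) 7 \cdot \frac{1}{27} = \left(-77\right) \frac{1}{27} = - \frac{77}{27}$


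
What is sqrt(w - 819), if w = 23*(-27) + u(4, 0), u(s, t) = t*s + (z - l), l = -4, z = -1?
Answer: I*sqrt(1437) ≈ 37.908*I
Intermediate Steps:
u(s, t) = 3 + s*t (u(s, t) = t*s + (-1 - 1*(-4)) = s*t + (-1 + 4) = s*t + 3 = 3 + s*t)
w = -618 (w = 23*(-27) + (3 + 4*0) = -621 + (3 + 0) = -621 + 3 = -618)
sqrt(w - 819) = sqrt(-618 - 819) = sqrt(-1437) = I*sqrt(1437)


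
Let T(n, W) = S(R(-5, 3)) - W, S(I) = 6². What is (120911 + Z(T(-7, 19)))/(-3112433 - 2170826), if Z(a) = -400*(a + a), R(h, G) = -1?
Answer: -107311/5283259 ≈ -0.020312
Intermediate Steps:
S(I) = 36
T(n, W) = 36 - W
Z(a) = -800*a
(120911 + Z(T(-7, 19)))/(-3112433 - 2170826) = (120911 - 800*(36 - 1*19))/(-3112433 - 2170826) = (120911 - 800*(36 - 19))/(-5283259) = (120911 - 800*17)*(-1/5283259) = (120911 - 13600)*(-1/5283259) = 107311*(-1/5283259) = -107311/5283259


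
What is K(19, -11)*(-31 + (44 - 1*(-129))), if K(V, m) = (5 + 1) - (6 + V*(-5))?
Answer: 13490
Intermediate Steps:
K(V, m) = 5*V (K(V, m) = 6 - (6 - 5*V) = 6 + (-6 + 5*V) = 5*V)
K(19, -11)*(-31 + (44 - 1*(-129))) = (5*19)*(-31 + (44 - 1*(-129))) = 95*(-31 + (44 + 129)) = 95*(-31 + 173) = 95*142 = 13490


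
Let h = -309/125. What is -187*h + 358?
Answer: 102533/125 ≈ 820.26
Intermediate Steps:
h = -309/125 (h = -309*1/125 = -309/125 ≈ -2.4720)
-187*h + 358 = -187*(-309/125) + 358 = 57783/125 + 358 = 102533/125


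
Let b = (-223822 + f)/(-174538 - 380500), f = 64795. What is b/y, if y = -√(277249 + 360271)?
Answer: -14457*√39845/8041996040 ≈ -0.00035884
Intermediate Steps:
b = 14457/50458 (b = (-223822 + 64795)/(-174538 - 380500) = -159027/(-555038) = -159027*(-1/555038) = 14457/50458 ≈ 0.28652)
y = -4*√39845 (y = -√637520 = -4*√39845 ≈ -798.45)
b/y = 14457/(50458*((-4*√39845))) = 14457*(-√39845/159380)/50458 = -14457*√39845/8041996040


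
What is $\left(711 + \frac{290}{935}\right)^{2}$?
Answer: $\frac{17692990225}{34969} \approx 5.0596 \cdot 10^{5}$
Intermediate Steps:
$\left(711 + \frac{290}{935}\right)^{2} = \left(711 + 290 \cdot \frac{1}{935}\right)^{2} = \left(711 + \frac{58}{187}\right)^{2} = \left(\frac{133015}{187}\right)^{2} = \frac{17692990225}{34969}$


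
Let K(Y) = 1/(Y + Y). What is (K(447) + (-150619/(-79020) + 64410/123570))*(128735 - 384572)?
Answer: -3347841245860447/5388558180 ≈ -6.2129e+5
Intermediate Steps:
K(Y) = 1/(2*Y)
(K(447) + (-150619/(-79020) + 64410/123570))*(128735 - 384572) = ((1/2)/447 + (-150619/(-79020) + 64410/123570))*(128735 - 384572) = ((1/2)*(1/447) + (-150619*(-1/79020) + 64410*(1/123570)))*(-255837) = (1/894 + (150619/79020 + 2147/4119))*(-255837) = (1/894 + 263351867/108494460)*(-255837) = (39257510593/16165674540)*(-255837) = -3347841245860447/5388558180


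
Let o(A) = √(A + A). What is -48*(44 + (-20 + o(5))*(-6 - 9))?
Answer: -16512 + 720*√10 ≈ -14235.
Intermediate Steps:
o(A) = √2*√A (o(A) = √(2*A) = √2*√A)
-48*(44 + (-20 + o(5))*(-6 - 9)) = -48*(44 + (-20 + √2*√5)*(-6 - 9)) = -48*(44 + (-20 + √10)*(-15)) = -48*(44 + (300 - 15*√10)) = -48*(344 - 15*√10) = -16512 + 720*√10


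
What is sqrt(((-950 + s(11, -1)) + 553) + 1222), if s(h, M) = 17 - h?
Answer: sqrt(831) ≈ 28.827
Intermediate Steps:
sqrt(((-950 + s(11, -1)) + 553) + 1222) = sqrt(((-950 + (17 - 1*11)) + 553) + 1222) = sqrt(((-950 + (17 - 11)) + 553) + 1222) = sqrt(((-950 + 6) + 553) + 1222) = sqrt((-944 + 553) + 1222) = sqrt(-391 + 1222) = sqrt(831)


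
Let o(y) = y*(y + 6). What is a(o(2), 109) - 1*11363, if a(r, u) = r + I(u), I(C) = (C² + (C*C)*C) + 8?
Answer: 1295571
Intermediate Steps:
o(y) = y*(6 + y)
I(C) = 8 + C² + C³ (I(C) = (C² + C²*C) + 8 = (C² + C³) + 8 = 8 + C² + C³)
a(r, u) = 8 + r + u² + u³ (a(r, u) = r + (8 + u² + u³) = 8 + r + u² + u³)
a(o(2), 109) - 1*11363 = (8 + 2*(6 + 2) + 109² + 109³) - 1*11363 = (8 + 2*8 + 11881 + 1295029) - 11363 = (8 + 16 + 11881 + 1295029) - 11363 = 1306934 - 11363 = 1295571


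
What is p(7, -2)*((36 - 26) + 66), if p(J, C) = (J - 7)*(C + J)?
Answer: 0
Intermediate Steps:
p(J, C) = (-7 + J)*(C + J)
p(7, -2)*((36 - 26) + 66) = (7² - 7*(-2) - 7*7 - 2*7)*((36 - 26) + 66) = (49 + 14 - 49 - 14)*(10 + 66) = 0*76 = 0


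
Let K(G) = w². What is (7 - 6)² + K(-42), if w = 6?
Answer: 37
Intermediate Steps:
K(G) = 36 (K(G) = 6² = 36)
(7 - 6)² + K(-42) = (7 - 6)² + 36 = 1² + 36 = 1 + 36 = 37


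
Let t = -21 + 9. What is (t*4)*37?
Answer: -1776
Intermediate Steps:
t = -12
(t*4)*37 = -12*4*37 = -48*37 = -1776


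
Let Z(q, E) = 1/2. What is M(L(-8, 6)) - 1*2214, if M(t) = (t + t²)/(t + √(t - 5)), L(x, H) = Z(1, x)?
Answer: 3*(-4428*√2 + 1475*I)/(2*(-I + 3*√2)) ≈ -2213.9 - 0.33495*I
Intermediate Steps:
Z(q, E) = ½
L(x, H) = ½
M(t) = (t + t²)/(t + √(-5 + t))
M(L(-8, 6)) - 1*2214 = (1 + ½)/(2*(½ + √(-5 + ½))) - 1*2214 = (½)*(3/2)/(½ + √(-9/2)) - 2214 = (½)*(3/2)/(½ + 3*I*√2/2) - 2214 = 3/(4*(½ + 3*I*√2/2)) - 2214 = -2214 + 3/(4*(½ + 3*I*√2/2))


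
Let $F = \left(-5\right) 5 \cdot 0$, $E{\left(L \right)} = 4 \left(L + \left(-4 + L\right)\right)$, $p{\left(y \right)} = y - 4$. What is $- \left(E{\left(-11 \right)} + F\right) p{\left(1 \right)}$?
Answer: $-312$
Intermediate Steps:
$p{\left(y \right)} = -4 + y$
$E{\left(L \right)} = -16 + 8 L$ ($E{\left(L \right)} = 4 \left(-4 + 2 L\right) = -16 + 8 L$)
$F = 0$ ($F = \left(-25\right) 0 = 0$)
$- \left(E{\left(-11 \right)} + F\right) p{\left(1 \right)} = - \left(\left(-16 + 8 \left(-11\right)\right) + 0\right) \left(-4 + 1\right) = - \left(\left(-16 - 88\right) + 0\right) \left(-3\right) = - \left(-104 + 0\right) \left(-3\right) = - \left(-104\right) \left(-3\right) = \left(-1\right) 312 = -312$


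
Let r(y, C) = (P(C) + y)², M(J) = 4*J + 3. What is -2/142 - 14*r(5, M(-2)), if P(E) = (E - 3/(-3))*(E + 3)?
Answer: -167987/71 ≈ -2366.0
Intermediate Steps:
P(E) = (1 + E)*(3 + E) (P(E) = (E - 3*(-⅓))*(3 + E) = (E + 1)*(3 + E) = (1 + E)*(3 + E))
M(J) = 3 + 4*J
r(y, C) = (3 + y + C² + 4*C)² (r(y, C) = ((3 + C² + 4*C) + y)² = (3 + y + C² + 4*C)²)
-2/142 - 14*r(5, M(-2)) = -2/142 - 14*(3 + 5 + (3 + 4*(-2))² + 4*(3 + 4*(-2)))² = -2*1/142 - 14*(3 + 5 + (3 - 8)² + 4*(3 - 8))² = -1/71 - 14*(3 + 5 + (-5)² + 4*(-5))² = -1/71 - 14*(3 + 5 + 25 - 20)² = -1/71 - 14*13² = -1/71 - 14*169 = -1/71 - 2366 = -167987/71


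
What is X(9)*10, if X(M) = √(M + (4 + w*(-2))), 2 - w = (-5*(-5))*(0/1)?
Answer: 30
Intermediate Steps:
w = 2 (w = 2 - (-5*(-5))*0/1 = 2 - 25*0*1 = 2 - 25*0 = 2 - 1*0 = 2 + 0 = 2)
X(M) = √M (X(M) = √(M + (4 + 2*(-2))) = √(M + (4 - 4)) = √(M + 0) = √M)
X(9)*10 = √9*10 = 3*10 = 30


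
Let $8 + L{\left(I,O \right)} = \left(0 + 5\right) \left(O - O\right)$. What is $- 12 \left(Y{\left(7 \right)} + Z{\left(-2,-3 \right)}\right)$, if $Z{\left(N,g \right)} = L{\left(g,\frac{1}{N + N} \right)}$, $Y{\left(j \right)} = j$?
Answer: $12$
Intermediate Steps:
$L{\left(I,O \right)} = -8$ ($L{\left(I,O \right)} = -8 + \left(0 + 5\right) \left(O - O\right) = -8 + 5 \cdot 0 = -8 + 0 = -8$)
$Z{\left(N,g \right)} = -8$
$- 12 \left(Y{\left(7 \right)} + Z{\left(-2,-3 \right)}\right) = - 12 \left(7 - 8\right) = \left(-12\right) \left(-1\right) = 12$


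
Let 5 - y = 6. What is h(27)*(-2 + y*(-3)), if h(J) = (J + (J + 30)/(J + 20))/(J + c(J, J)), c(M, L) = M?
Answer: 221/423 ≈ 0.52246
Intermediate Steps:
y = -1 (y = 5 - 1*6 = 5 - 6 = -1)
h(J) = (J + (30 + J)/(20 + J))/(2*J) (h(J) = (J + (J + 30)/(J + 20))/(J + J) = (J + (30 + J)/(20 + J))/((2*J)) = (J + (30 + J)/(20 + J))*(1/(2*J)) = (J + (30 + J)/(20 + J))/(2*J))
h(27)*(-2 + y*(-3)) = ((1/2)*(30 + 27**2 + 21*27)/(27*(20 + 27)))*(-2 - 1*(-3)) = ((1/2)*(1/27)*(30 + 729 + 567)/47)*(-2 + 3) = ((1/2)*(1/27)*(1/47)*1326)*1 = (221/423)*1 = 221/423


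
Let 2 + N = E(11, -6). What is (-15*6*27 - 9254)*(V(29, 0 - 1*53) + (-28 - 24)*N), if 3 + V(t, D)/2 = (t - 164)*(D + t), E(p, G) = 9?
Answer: -71389240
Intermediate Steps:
N = 7 (N = -2 + 9 = 7)
V(t, D) = -6 + 2*(-164 + t)*(D + t) (V(t, D) = -6 + 2*((t - 164)*(D + t)) = -6 + 2*((-164 + t)*(D + t)) = -6 + 2*(-164 + t)*(D + t))
(-15*6*27 - 9254)*(V(29, 0 - 1*53) + (-28 - 24)*N) = (-15*6*27 - 9254)*((-6 - 328*(0 - 1*53) - 328*29 + 2*29² + 2*(0 - 1*53)*29) + (-28 - 24)*7) = (-90*27 - 9254)*((-6 - 328*(0 - 53) - 9512 + 2*841 + 2*(0 - 53)*29) - 52*7) = (-2430 - 9254)*((-6 - 328*(-53) - 9512 + 1682 + 2*(-53)*29) - 364) = -11684*((-6 + 17384 - 9512 + 1682 - 3074) - 364) = -11684*(6474 - 364) = -11684*6110 = -71389240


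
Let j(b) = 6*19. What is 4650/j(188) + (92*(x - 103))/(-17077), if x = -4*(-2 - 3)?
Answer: 13379759/324463 ≈ 41.237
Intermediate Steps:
x = 20 (x = -4*(-5) = 20)
j(b) = 114
4650/j(188) + (92*(x - 103))/(-17077) = 4650/114 + (92*(20 - 103))/(-17077) = 4650*(1/114) + (92*(-83))*(-1/17077) = 775/19 - 7636*(-1/17077) = 775/19 + 7636/17077 = 13379759/324463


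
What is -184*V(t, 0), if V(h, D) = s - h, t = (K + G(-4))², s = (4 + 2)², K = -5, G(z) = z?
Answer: 8280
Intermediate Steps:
s = 36 (s = 6² = 36)
t = 81 (t = (-5 - 4)² = (-9)² = 81)
V(h, D) = 36 - h
-184*V(t, 0) = -184*(36 - 1*81) = -184*(36 - 81) = -184*(-45) = -1*(-8280) = 8280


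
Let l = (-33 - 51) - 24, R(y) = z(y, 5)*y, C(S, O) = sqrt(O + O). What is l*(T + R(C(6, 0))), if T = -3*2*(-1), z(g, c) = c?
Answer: -648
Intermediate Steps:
C(S, O) = sqrt(2)*sqrt(O) (C(S, O) = sqrt(2*O) = sqrt(2)*sqrt(O))
R(y) = 5*y
l = -108 (l = -84 - 24 = -108)
T = 6 (T = -6*(-1) = 6)
l*(T + R(C(6, 0))) = -108*(6 + 5*(sqrt(2)*sqrt(0))) = -108*(6 + 5*(sqrt(2)*0)) = -108*(6 + 5*0) = -108*(6 + 0) = -108*6 = -648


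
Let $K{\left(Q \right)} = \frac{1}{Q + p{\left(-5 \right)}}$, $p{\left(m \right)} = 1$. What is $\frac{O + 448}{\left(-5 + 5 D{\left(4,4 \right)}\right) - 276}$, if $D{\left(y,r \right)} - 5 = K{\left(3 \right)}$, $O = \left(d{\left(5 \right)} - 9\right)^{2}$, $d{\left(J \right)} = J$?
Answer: $- \frac{1856}{1019} \approx -1.8214$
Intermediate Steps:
$O = 16$ ($O = \left(5 - 9\right)^{2} = \left(-4\right)^{2} = 16$)
$K{\left(Q \right)} = \frac{1}{1 + Q}$ ($K{\left(Q \right)} = \frac{1}{Q + 1} = \frac{1}{1 + Q}$)
$D{\left(y,r \right)} = \frac{21}{4}$ ($D{\left(y,r \right)} = 5 + \frac{1}{1 + 3} = 5 + \frac{1}{4} = \frac{21}{4}$)
$\frac{O + 448}{\left(-5 + 5 D{\left(4,4 \right)}\right) - 276} = \frac{16 + 448}{\left(-5 + 5 \cdot \frac{21}{4}\right) - 276} = \frac{464}{\left(-5 + \frac{105}{4}\right) - 276} = \frac{464}{\frac{85}{4} - 276} = \frac{464}{- \frac{1019}{4}} = 464 \left(- \frac{4}{1019}\right) = - \frac{1856}{1019}$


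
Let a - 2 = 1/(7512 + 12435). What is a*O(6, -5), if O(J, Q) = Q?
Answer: -199475/19947 ≈ -10.000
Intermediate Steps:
a = 39895/19947 (a = 2 + 1/(7512 + 12435) = 2 + 1/19947 = 39895/19947 ≈ 2.0000)
a*O(6, -5) = (39895/19947)*(-5) = -199475/19947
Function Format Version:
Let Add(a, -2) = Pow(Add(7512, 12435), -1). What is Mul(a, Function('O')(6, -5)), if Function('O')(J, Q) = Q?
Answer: Rational(-199475, 19947) ≈ -10.000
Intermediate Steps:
a = Rational(39895, 19947) (a = Add(2, Pow(Add(7512, 12435), -1)) = Add(2, Pow(19947, -1)) = Add(2, Rational(1, 19947)) = Rational(39895, 19947) ≈ 2.0000)
Mul(a, Function('O')(6, -5)) = Mul(Rational(39895, 19947), -5) = Rational(-199475, 19947)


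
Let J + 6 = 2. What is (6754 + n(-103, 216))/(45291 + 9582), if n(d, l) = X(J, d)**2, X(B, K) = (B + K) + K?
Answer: 50854/54873 ≈ 0.92676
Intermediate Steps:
J = -4 (J = -6 + 2 = -4)
X(B, K) = B + 2*K
n(d, l) = (-4 + 2*d)**2
(6754 + n(-103, 216))/(45291 + 9582) = (6754 + 4*(-2 - 103)**2)/(45291 + 9582) = (6754 + 4*(-105)**2)/54873 = (6754 + 4*11025)*(1/54873) = (6754 + 44100)*(1/54873) = 50854*(1/54873) = 50854/54873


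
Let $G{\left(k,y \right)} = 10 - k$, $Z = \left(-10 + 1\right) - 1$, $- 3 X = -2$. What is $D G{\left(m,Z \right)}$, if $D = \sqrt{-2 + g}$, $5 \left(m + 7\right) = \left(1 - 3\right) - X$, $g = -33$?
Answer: $\frac{263 i \sqrt{35}}{15} \approx 103.73 i$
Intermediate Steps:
$X = \frac{2}{3}$ ($X = \left(- \frac{1}{3}\right) \left(-2\right) = \frac{2}{3} \approx 0.66667$)
$m = - \frac{113}{15}$ ($m = -7 + \frac{\left(1 - 3\right) - \frac{2}{3}}{5} = -7 + \frac{-2 - \frac{2}{3}}{5} = -7 + \frac{1}{5} \left(- \frac{8}{3}\right) = -7 - \frac{8}{15} = - \frac{113}{15} \approx -7.5333$)
$Z = -10$ ($Z = -9 - 1 = -10$)
$D = i \sqrt{35}$ ($D = \sqrt{-2 - 33} = \sqrt{-35} = i \sqrt{35} \approx 5.9161 i$)
$D G{\left(m,Z \right)} = i \sqrt{35} \left(10 - - \frac{113}{15}\right) = i \sqrt{35} \left(10 + \frac{113}{15}\right) = i \sqrt{35} \cdot \frac{263}{15} = \frac{263 i \sqrt{35}}{15}$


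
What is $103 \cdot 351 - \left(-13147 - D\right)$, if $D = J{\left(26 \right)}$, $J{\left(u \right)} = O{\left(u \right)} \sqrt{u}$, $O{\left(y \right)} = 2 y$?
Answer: $49300 + 52 \sqrt{26} \approx 49565.0$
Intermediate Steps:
$J{\left(u \right)} = 2 u^{\frac{3}{2}}$ ($J{\left(u \right)} = 2 u \sqrt{u} = 2 u^{\frac{3}{2}}$)
$D = 52 \sqrt{26}$ ($D = 2 \cdot 26^{\frac{3}{2}} = 2 \cdot 26 \sqrt{26} = 52 \sqrt{26} \approx 265.15$)
$103 \cdot 351 - \left(-13147 - D\right) = 103 \cdot 351 - \left(-13147 - 52 \sqrt{26}\right) = 36153 - \left(-13147 - 52 \sqrt{26}\right) = 36153 + \left(13147 + 52 \sqrt{26}\right) = 49300 + 52 \sqrt{26}$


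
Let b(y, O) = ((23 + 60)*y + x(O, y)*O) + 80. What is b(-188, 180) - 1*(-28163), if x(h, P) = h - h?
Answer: 12639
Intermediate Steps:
x(h, P) = 0
b(y, O) = 80 + 83*y (b(y, O) = ((23 + 60)*y + 0*O) + 80 = (83*y + 0) + 80 = 83*y + 80 = 80 + 83*y)
b(-188, 180) - 1*(-28163) = (80 + 83*(-188)) - 1*(-28163) = (80 - 15604) + 28163 = -15524 + 28163 = 12639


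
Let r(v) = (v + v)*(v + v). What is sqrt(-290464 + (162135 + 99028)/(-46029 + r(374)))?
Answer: I*sqrt(3063304379266743)/102695 ≈ 538.95*I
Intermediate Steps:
r(v) = 4*v**2 (r(v) = (2*v)*(2*v) = 4*v**2)
sqrt(-290464 + (162135 + 99028)/(-46029 + r(374))) = sqrt(-290464 + (162135 + 99028)/(-46029 + 4*374**2)) = sqrt(-290464 + 261163/(-46029 + 4*139876)) = sqrt(-290464 + 261163/(-46029 + 559504)) = sqrt(-290464 + 261163/513475) = sqrt(-149145741237/513475) = I*sqrt(3063304379266743)/102695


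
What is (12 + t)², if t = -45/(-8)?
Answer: 19881/64 ≈ 310.64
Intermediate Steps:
t = 45/8 (t = -45*(-⅛) = 45/8 ≈ 5.6250)
(12 + t)² = (12 + 45/8)² = (141/8)² = 19881/64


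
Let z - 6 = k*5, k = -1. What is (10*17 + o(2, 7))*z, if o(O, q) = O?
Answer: 172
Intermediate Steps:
z = 1 (z = 6 - 1*5 = 6 - 5 = 1)
(10*17 + o(2, 7))*z = (10*17 + 2)*1 = (170 + 2)*1 = 172*1 = 172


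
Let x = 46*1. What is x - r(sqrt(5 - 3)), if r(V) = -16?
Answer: 62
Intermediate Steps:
x = 46
x - r(sqrt(5 - 3)) = 46 - 1*(-16) = 46 + 16 = 62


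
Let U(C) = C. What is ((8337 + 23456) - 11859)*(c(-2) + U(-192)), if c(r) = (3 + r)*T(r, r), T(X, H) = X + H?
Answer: -3907064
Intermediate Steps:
T(X, H) = H + X
c(r) = 2*r*(3 + r) (c(r) = (3 + r)*(r + r) = (3 + r)*(2*r) = 2*r*(3 + r))
((8337 + 23456) - 11859)*(c(-2) + U(-192)) = ((8337 + 23456) - 11859)*(2*(-2)*(3 - 2) - 192) = (31793 - 11859)*(2*(-2)*1 - 192) = 19934*(-4 - 192) = 19934*(-196) = -3907064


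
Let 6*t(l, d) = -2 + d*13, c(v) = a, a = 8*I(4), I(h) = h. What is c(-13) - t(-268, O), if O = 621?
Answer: -7879/6 ≈ -1313.2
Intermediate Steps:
a = 32 (a = 8*4 = 32)
c(v) = 32
t(l, d) = -⅓ + 13*d/6 (t(l, d) = (-2 + d*13)/6 = (-2 + 13*d)/6 = -⅓ + 13*d/6)
c(-13) - t(-268, O) = 32 - (-⅓ + (13/6)*621) = 32 - (-⅓ + 2691/2) = 32 - 1*8071/6 = 32 - 8071/6 = -7879/6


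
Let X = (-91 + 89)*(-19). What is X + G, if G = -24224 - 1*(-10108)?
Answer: -14078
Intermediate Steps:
X = 38 (X = -2*(-19) = 38)
G = -14116 (G = -24224 + 10108 = -14116)
X + G = 38 - 14116 = -14078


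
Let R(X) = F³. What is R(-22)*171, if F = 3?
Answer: 4617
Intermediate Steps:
R(X) = 27 (R(X) = 3³ = 27)
R(-22)*171 = 27*171 = 4617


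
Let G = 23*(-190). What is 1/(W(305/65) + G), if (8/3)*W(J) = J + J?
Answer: -52/227057 ≈ -0.00022902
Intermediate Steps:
G = -4370
W(J) = 3*J/4 (W(J) = 3*(J + J)/8 = 3*(2*J)/8 = 3*J/4)
1/(W(305/65) + G) = 1/(3*(305/65)/4 - 4370) = 1/(3*(305*(1/65))/4 - 4370) = 1/((3/4)*(61/13) - 4370) = 1/(183/52 - 4370) = 1/(-227057/52) = -52/227057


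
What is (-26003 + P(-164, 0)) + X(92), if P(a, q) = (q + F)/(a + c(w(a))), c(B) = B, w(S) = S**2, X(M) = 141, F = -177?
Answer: -691343161/26732 ≈ -25862.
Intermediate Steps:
P(a, q) = (-177 + q)/(a + a**2) (P(a, q) = (q - 177)/(a + a**2) = (-177 + q)/(a + a**2))
(-26003 + P(-164, 0)) + X(92) = (-26003 + (-177 + 0)/((-164)*(1 - 164))) + 141 = (-26003 - 1/164*(-177)/(-163)) + 141 = (-26003 - 1/164*(-1/163)*(-177)) + 141 = (-26003 - 177/26732) + 141 = -695112373/26732 + 141 = -691343161/26732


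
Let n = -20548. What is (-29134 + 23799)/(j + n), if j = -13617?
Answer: 1067/6833 ≈ 0.15615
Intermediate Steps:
(-29134 + 23799)/(j + n) = (-29134 + 23799)/(-13617 - 20548) = -5335/(-34165) = -5335*(-1/34165) = 1067/6833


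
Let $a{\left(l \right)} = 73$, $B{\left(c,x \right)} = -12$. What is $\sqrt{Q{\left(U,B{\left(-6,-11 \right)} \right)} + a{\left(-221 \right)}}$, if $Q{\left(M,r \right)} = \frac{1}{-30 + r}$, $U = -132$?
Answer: $\frac{\sqrt{128730}}{42} \approx 8.5426$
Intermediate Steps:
$\sqrt{Q{\left(U,B{\left(-6,-11 \right)} \right)} + a{\left(-221 \right)}} = \sqrt{\frac{1}{-30 - 12} + 73} = \sqrt{\frac{1}{-42} + 73} = \sqrt{- \frac{1}{42} + 73} = \sqrt{\frac{3065}{42}} = \frac{\sqrt{128730}}{42}$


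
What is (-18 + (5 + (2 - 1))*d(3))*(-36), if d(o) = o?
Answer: 0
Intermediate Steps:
(-18 + (5 + (2 - 1))*d(3))*(-36) = (-18 + (5 + (2 - 1))*3)*(-36) = (-18 + (5 + 1)*3)*(-36) = (-18 + 6*3)*(-36) = (-18 + 18)*(-36) = 0*(-36) = 0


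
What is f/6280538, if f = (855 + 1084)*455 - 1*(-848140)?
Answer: 1730385/6280538 ≈ 0.27552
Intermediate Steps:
f = 1730385 (f = 1939*455 + 848140 = 882245 + 848140 = 1730385)
f/6280538 = 1730385/6280538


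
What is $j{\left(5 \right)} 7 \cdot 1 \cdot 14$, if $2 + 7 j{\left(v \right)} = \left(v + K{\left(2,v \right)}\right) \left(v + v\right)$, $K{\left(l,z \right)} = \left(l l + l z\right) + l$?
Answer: $2912$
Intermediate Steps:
$K{\left(l,z \right)} = l + l^{2} + l z$ ($K{\left(l,z \right)} = \left(l^{2} + l z\right) + l = l + l^{2} + l z$)
$j{\left(v \right)} = - \frac{2}{7} + \frac{2 v \left(6 + 3 v\right)}{7}$ ($j{\left(v \right)} = - \frac{2}{7} + \frac{\left(v + 2 \left(1 + 2 + v\right)\right) \left(v + v\right)}{7} = - \frac{2}{7} + \frac{\left(v + 2 \left(3 + v\right)\right) 2 v}{7} = - \frac{2}{7} + \frac{\left(v + \left(6 + 2 v\right)\right) 2 v}{7} = - \frac{2}{7} + \frac{\left(6 + 3 v\right) 2 v}{7} = - \frac{2}{7} + \frac{2 v \left(6 + 3 v\right)}{7}$)
$j{\left(5 \right)} 7 \cdot 1 \cdot 14 = \left(- \frac{2}{7} + \frac{6 \cdot 5^{2}}{7} + \frac{12}{7} \cdot 5\right) 7 \cdot 1 \cdot 14 = \left(- \frac{2}{7} + \frac{6}{7} \cdot 25 + \frac{60}{7}\right) 7 \cdot 14 = \left(- \frac{2}{7} + \frac{150}{7} + \frac{60}{7}\right) 7 \cdot 14 = \frac{208}{7} \cdot 7 \cdot 14 = 208 \cdot 14 = 2912$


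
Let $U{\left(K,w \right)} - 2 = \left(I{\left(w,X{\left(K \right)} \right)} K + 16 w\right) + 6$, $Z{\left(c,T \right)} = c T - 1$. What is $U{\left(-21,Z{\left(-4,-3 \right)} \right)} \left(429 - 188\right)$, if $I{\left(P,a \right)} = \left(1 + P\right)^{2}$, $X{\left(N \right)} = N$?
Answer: $-684440$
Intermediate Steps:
$Z{\left(c,T \right)} = -1 + T c$ ($Z{\left(c,T \right)} = T c - 1 = -1 + T c$)
$U{\left(K,w \right)} = 8 + 16 w + K \left(1 + w\right)^{2}$ ($U{\left(K,w \right)} = 2 + \left(\left(\left(1 + w\right)^{2} K + 16 w\right) + 6\right) = 2 + \left(\left(K \left(1 + w\right)^{2} + 16 w\right) + 6\right) = 2 + \left(\left(16 w + K \left(1 + w\right)^{2}\right) + 6\right) = 2 + \left(6 + 16 w + K \left(1 + w\right)^{2}\right) = 8 + 16 w + K \left(1 + w\right)^{2}$)
$U{\left(-21,Z{\left(-4,-3 \right)} \right)} \left(429 - 188\right) = \left(8 + 16 \left(-1 - -12\right) - 21 \left(1 - -11\right)^{2}\right) \left(429 - 188\right) = \left(8 + 16 \left(-1 + 12\right) - 21 \left(1 + \left(-1 + 12\right)\right)^{2}\right) 241 = \left(8 + 16 \cdot 11 - 21 \left(1 + 11\right)^{2}\right) 241 = \left(8 + 176 - 21 \cdot 12^{2}\right) 241 = \left(8 + 176 - 3024\right) 241 = \left(-2840\right) 241 = -684440$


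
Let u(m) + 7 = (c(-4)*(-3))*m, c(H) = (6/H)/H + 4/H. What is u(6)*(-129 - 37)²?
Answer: 117113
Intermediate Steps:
c(H) = 4/H + 6/H² (c(H) = 6/H² + 4/H = 4/H + 6/H²)
u(m) = -7 + 15*m/8 (u(m) = -7 + ((2*(3 + 2*(-4))/(-4)²)*(-3))*m = -7 + ((2*(1/16)*(3 - 8))*(-3))*m = -7 + ((2*(1/16)*(-5))*(-3))*m = -7 + (-5/8*(-3))*m = -7 + 15*m/8)
u(6)*(-129 - 37)² = (-7 + (15/8)*6)*(-129 - 37)² = (-7 + 45/4)*(-166)² = (17/4)*27556 = 117113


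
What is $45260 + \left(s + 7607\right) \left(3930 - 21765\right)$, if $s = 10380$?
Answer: $-320752885$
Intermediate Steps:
$45260 + \left(s + 7607\right) \left(3930 - 21765\right) = 45260 + \left(10380 + 7607\right) \left(3930 - 21765\right) = 45260 + 17987 \left(-17835\right) = 45260 - 320798145 = -320752885$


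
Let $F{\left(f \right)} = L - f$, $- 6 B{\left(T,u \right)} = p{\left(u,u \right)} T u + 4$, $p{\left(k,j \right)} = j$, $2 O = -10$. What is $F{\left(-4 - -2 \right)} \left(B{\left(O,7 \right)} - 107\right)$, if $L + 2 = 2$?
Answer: $- \frac{401}{3} \approx -133.67$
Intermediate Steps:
$L = 0$ ($L = -2 + 2 = 0$)
$O = -5$ ($O = \frac{1}{2} \left(-10\right) = -5$)
$B{\left(T,u \right)} = - \frac{2}{3} - \frac{T u^{2}}{6}$ ($B{\left(T,u \right)} = - \frac{u T u + 4}{6} = - \frac{T u u + 4}{6} = - \frac{T u^{2} + 4}{6} = - \frac{4 + T u^{2}}{6} = - \frac{2}{3} - \frac{T u^{2}}{6}$)
$F{\left(f \right)} = - f$ ($F{\left(f \right)} = 0 - f = - f$)
$F{\left(-4 - -2 \right)} \left(B{\left(O,7 \right)} - 107\right) = - (-4 - -2) \left(\left(- \frac{2}{3} - - \frac{5 \cdot 7^{2}}{6}\right) - 107\right) = - (-4 + 2) \left(\left(- \frac{2}{3} - \left(- \frac{5}{6}\right) 49\right) - 107\right) = \left(-1\right) \left(-2\right) \left(\left(- \frac{2}{3} + \frac{245}{6}\right) - 107\right) = 2 \left(\frac{241}{6} - 107\right) = 2 \left(- \frac{401}{6}\right) = - \frac{401}{3}$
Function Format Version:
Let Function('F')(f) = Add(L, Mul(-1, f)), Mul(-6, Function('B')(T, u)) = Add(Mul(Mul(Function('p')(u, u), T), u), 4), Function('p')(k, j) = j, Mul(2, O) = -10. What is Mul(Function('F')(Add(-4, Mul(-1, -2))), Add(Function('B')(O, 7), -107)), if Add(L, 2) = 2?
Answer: Rational(-401, 3) ≈ -133.67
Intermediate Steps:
L = 0 (L = Add(-2, 2) = 0)
O = -5 (O = Mul(Rational(1, 2), -10) = -5)
Function('B')(T, u) = Add(Rational(-2, 3), Mul(Rational(-1, 6), T, Pow(u, 2))) (Function('B')(T, u) = Mul(Rational(-1, 6), Add(Mul(Mul(u, T), u), 4)) = Mul(Rational(-1, 6), Add(Mul(Mul(T, u), u), 4)) = Mul(Rational(-1, 6), Add(Mul(T, Pow(u, 2)), 4)) = Mul(Rational(-1, 6), Add(4, Mul(T, Pow(u, 2)))) = Add(Rational(-2, 3), Mul(Rational(-1, 6), T, Pow(u, 2))))
Function('F')(f) = Mul(-1, f) (Function('F')(f) = Add(0, Mul(-1, f)) = Mul(-1, f))
Mul(Function('F')(Add(-4, Mul(-1, -2))), Add(Function('B')(O, 7), -107)) = Mul(Mul(-1, Add(-4, Mul(-1, -2))), Add(Add(Rational(-2, 3), Mul(Rational(-1, 6), -5, Pow(7, 2))), -107)) = Mul(Mul(-1, Add(-4, 2)), Add(Add(Rational(-2, 3), Mul(Rational(-1, 6), -5, 49)), -107)) = Mul(Mul(-1, -2), Add(Add(Rational(-2, 3), Rational(245, 6)), -107)) = Mul(2, Add(Rational(241, 6), -107)) = Mul(2, Rational(-401, 6)) = Rational(-401, 3)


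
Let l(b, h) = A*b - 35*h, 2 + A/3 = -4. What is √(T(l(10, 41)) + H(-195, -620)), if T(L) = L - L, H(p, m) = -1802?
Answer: I*√1802 ≈ 42.45*I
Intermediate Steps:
A = -18 (A = -6 + 3*(-4) = -6 - 12 = -18)
l(b, h) = -35*h - 18*b (l(b, h) = -18*b - 35*h = -35*h - 18*b)
T(L) = 0
√(T(l(10, 41)) + H(-195, -620)) = √(0 - 1802) = √(-1802) = I*√1802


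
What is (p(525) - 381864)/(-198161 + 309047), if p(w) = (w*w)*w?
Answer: 48107087/36962 ≈ 1301.5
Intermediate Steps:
p(w) = w³ (p(w) = w²*w = w³)
(p(525) - 381864)/(-198161 + 309047) = (525³ - 381864)/(-198161 + 309047) = (144703125 - 381864)/110886 = 144321261*(1/110886) = 48107087/36962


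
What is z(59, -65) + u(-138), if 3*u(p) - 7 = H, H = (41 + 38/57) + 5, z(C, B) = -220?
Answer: -1819/9 ≈ -202.11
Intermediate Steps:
H = 140/3 (H = (41 + 38*(1/57)) + 5 = (41 + ⅔) + 5 = 125/3 + 5 = 140/3 ≈ 46.667)
u(p) = 161/9 (u(p) = 7/3 + (⅓)*(140/3) = 7/3 + 140/9 = 161/9)
z(59, -65) + u(-138) = -220 + 161/9 = -1819/9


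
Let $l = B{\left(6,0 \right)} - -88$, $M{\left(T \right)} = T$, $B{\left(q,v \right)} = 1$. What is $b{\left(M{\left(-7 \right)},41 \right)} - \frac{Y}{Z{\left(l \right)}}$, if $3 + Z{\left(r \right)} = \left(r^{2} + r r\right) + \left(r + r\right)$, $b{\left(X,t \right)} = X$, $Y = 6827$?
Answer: $- \frac{118946}{16017} \approx -7.4262$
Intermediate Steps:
$l = 89$ ($l = 1 - -88 = 1 + 88 = 89$)
$Z{\left(r \right)} = -3 + 2 r + 2 r^{2}$ ($Z{\left(r \right)} = -3 + \left(\left(r^{2} + r r\right) + \left(r + r\right)\right) = -3 + \left(\left(r^{2} + r^{2}\right) + 2 r\right) = -3 + \left(2 r^{2} + 2 r\right) = -3 + \left(2 r + 2 r^{2}\right) = -3 + 2 r + 2 r^{2}$)
$b{\left(M{\left(-7 \right)},41 \right)} - \frac{Y}{Z{\left(l \right)}} = -7 - \frac{6827}{-3 + 2 \cdot 89 + 2 \cdot 89^{2}} = -7 - \frac{6827}{-3 + 178 + 2 \cdot 7921} = -7 - \frac{6827}{-3 + 178 + 15842} = -7 - \frac{6827}{16017} = - \frac{118946}{16017}$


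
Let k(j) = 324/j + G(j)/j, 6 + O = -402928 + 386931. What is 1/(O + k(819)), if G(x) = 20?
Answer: -819/13106113 ≈ -6.2490e-5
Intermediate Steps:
O = -16003 (O = -6 + (-402928 + 386931) = -6 - 15997 = -16003)
k(j) = 344/j (k(j) = 324/j + 20/j = 344/j)
1/(O + k(819)) = 1/(-16003 + 344/819) = 1/(-13106113/819) = -819/13106113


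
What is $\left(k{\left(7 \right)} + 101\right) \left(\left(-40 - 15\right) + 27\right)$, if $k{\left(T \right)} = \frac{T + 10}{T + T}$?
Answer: $-2862$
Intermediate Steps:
$k{\left(T \right)} = \frac{10 + T}{2 T}$
$\left(k{\left(7 \right)} + 101\right) \left(\left(-40 - 15\right) + 27\right) = \left(\frac{10 + 7}{2 \cdot 7} + 101\right) \left(\left(-40 - 15\right) + 27\right) = \left(\frac{1}{2} \cdot \frac{1}{7} \cdot 17 + 101\right) \left(-55 + 27\right) = \left(\frac{17}{14} + 101\right) \left(-28\right) = \frac{1431}{14} \left(-28\right) = -2862$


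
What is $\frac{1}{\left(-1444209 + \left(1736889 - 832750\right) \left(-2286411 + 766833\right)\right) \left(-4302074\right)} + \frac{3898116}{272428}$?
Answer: $\frac{5760116941951728779013553}{402557835185516687494818} \approx 14.309$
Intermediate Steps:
$\frac{1}{\left(-1444209 + \left(1736889 - 832750\right) \left(-2286411 + 766833\right)\right) \left(-4302074\right)} + \frac{3898116}{272428} = \frac{1}{-1444209 + \left(1736889 + \left(-1096819 + 264069\right)\right) \left(-1519578\right)} \left(- \frac{1}{4302074}\right) + 3898116 \cdot \frac{1}{272428} = \frac{1}{-1444209 + \left(1736889 - 832750\right) \left(-1519578\right)} \left(- \frac{1}{4302074}\right) + \frac{974529}{68107} = \frac{1}{-1444209 + 904139 \left(-1519578\right)} \left(- \frac{1}{4302074}\right) + \frac{974529}{68107} = \frac{1}{-1444209 - 1373909733342} \left(- \frac{1}{4302074}\right) + \frac{974529}{68107} = \frac{1}{-1373911177551} \left(- \frac{1}{4302074}\right) + \frac{974529}{68107} = \left(- \frac{1}{1373911177551}\right) \left(- \frac{1}{4302074}\right) + \frac{974529}{68107} = \frac{1}{5910667555251540774} + \frac{974529}{68107} = \frac{5760116941951728779013553}{402557835185516687494818}$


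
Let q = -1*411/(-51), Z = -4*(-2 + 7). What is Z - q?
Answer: -477/17 ≈ -28.059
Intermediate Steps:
Z = -20 (Z = -4*5 = -20)
q = 137/17 (q = -411*(-1/51) = 137/17 ≈ 8.0588)
Z - q = -20 - 1*137/17 = -20 - 137/17 = -477/17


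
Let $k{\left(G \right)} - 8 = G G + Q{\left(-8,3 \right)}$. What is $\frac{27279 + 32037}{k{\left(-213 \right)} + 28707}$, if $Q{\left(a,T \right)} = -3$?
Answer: $\frac{59316}{74081} \approx 0.80069$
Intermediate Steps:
$k{\left(G \right)} = 5 + G^{2}$ ($k{\left(G \right)} = 8 + \left(G G - 3\right) = 8 + \left(G^{2} - 3\right) = 8 + \left(-3 + G^{2}\right) = 5 + G^{2}$)
$\frac{27279 + 32037}{k{\left(-213 \right)} + 28707} = \frac{27279 + 32037}{\left(5 + \left(-213\right)^{2}\right) + 28707} = \frac{59316}{\left(5 + 45369\right) + 28707} = \frac{59316}{45374 + 28707} = \frac{59316}{74081}$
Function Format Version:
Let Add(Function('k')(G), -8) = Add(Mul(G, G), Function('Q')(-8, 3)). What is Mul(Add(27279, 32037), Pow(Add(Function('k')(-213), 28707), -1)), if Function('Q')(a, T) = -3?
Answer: Rational(59316, 74081) ≈ 0.80069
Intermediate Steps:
Function('k')(G) = Add(5, Pow(G, 2)) (Function('k')(G) = Add(8, Add(Mul(G, G), -3)) = Add(8, Add(Pow(G, 2), -3)) = Add(8, Add(-3, Pow(G, 2))) = Add(5, Pow(G, 2)))
Mul(Add(27279, 32037), Pow(Add(Function('k')(-213), 28707), -1)) = Mul(Add(27279, 32037), Pow(Add(Add(5, Pow(-213, 2)), 28707), -1)) = Mul(59316, Pow(Add(Add(5, 45369), 28707), -1)) = Mul(59316, Pow(Add(45374, 28707), -1)) = Mul(59316, Pow(74081, -1)) = Mul(59316, Rational(1, 74081)) = Rational(59316, 74081)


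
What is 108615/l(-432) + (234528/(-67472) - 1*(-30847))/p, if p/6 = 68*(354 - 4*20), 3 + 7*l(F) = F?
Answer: -23891441508479/13671379056 ≈ -1747.6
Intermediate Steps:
l(F) = -3/7 + F/7
p = 111792 (p = 6*(68*(354 - 4*20)) = 6*(68*(354 - 80)) = 6*(68*274) = 6*18632 = 111792)
108615/l(-432) + (234528/(-67472) - 1*(-30847))/p = 108615/(-3/7 + (⅐)*(-432)) + (234528/(-67472) - 1*(-30847))/111792 = 108615/(-3/7 - 432/7) + (234528*(-1/67472) + 30847)*(1/111792) = 108615/(-435/7) + (-14658/4217 + 30847)*(1/111792) = 108615*(-7/435) + (130067141/4217)*(1/111792) = -50687/29 + 130067141/471426864 = -23891441508479/13671379056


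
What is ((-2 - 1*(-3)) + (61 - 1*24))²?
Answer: 1444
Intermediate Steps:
((-2 - 1*(-3)) + (61 - 1*24))² = ((-2 + 3) + (61 - 24))² = (1 + 37)² = 38² = 1444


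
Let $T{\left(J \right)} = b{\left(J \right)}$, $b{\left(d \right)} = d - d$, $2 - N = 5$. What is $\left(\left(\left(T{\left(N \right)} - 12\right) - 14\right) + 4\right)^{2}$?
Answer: $484$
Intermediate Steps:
$N = -3$ ($N = 2 - 5 = -3$)
$b{\left(d \right)} = 0$
$T{\left(J \right)} = 0$
$\left(\left(\left(T{\left(N \right)} - 12\right) - 14\right) + 4\right)^{2} = \left(\left(\left(0 - 12\right) - 14\right) + 4\right)^{2} = \left(\left(-12 - 14\right) + 4\right)^{2} = \left(-26 + 4\right)^{2} = \left(-22\right)^{2} = 484$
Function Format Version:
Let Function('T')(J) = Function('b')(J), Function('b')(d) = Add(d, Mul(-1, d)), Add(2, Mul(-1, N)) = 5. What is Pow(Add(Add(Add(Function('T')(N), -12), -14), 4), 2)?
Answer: 484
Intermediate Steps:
N = -3 (N = Add(2, Mul(-1, 5)) = Add(2, -5) = -3)
Function('b')(d) = 0
Function('T')(J) = 0
Pow(Add(Add(Add(Function('T')(N), -12), -14), 4), 2) = Pow(Add(Add(Add(0, -12), -14), 4), 2) = Pow(Add(Add(-12, -14), 4), 2) = Pow(Add(-26, 4), 2) = Pow(-22, 2) = 484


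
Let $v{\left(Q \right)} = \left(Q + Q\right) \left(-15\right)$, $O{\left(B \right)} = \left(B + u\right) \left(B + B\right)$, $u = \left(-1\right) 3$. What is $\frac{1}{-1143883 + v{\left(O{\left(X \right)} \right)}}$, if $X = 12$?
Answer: $- \frac{1}{1150363} \approx -8.6929 \cdot 10^{-7}$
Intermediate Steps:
$u = -3$
$O{\left(B \right)} = 2 B \left(-3 + B\right)$ ($O{\left(B \right)} = \left(B - 3\right) \left(B + B\right) = \left(-3 + B\right) 2 B = 2 B \left(-3 + B\right)$)
$v{\left(Q \right)} = - 30 Q$ ($v{\left(Q \right)} = 2 Q \left(-15\right) = - 30 Q$)
$\frac{1}{-1143883 + v{\left(O{\left(X \right)} \right)}} = \frac{1}{-1143883 - 30 \cdot 2 \cdot 12 \left(-3 + 12\right)} = \frac{1}{-1143883 - 30 \cdot 2 \cdot 12 \cdot 9} = \frac{1}{-1143883 - 6480} = \frac{1}{-1150363} = - \frac{1}{1150363}$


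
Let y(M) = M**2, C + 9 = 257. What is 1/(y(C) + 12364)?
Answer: 1/73868 ≈ 1.3538e-5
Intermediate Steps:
C = 248 (C = -9 + 257 = 248)
1/(y(C) + 12364) = 1/(248**2 + 12364) = 1/(61504 + 12364) = 1/73868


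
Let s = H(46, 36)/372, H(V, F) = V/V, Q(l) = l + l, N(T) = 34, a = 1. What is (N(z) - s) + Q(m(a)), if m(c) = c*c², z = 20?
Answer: 13391/372 ≈ 35.997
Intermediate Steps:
m(c) = c³
Q(l) = 2*l
H(V, F) = 1
s = 1/372 ≈ 0.0026882
(N(z) - s) + Q(m(a)) = (34 - 1*1/372) + 2*1³ = (34 - 1/372) + 2*1 = 12647/372 + 2 = 13391/372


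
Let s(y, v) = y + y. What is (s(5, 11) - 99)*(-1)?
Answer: 89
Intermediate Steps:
s(y, v) = 2*y
(s(5, 11) - 99)*(-1) = (2*5 - 99)*(-1) = (10 - 99)*(-1) = -89*(-1) = 89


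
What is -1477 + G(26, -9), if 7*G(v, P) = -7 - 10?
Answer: -10356/7 ≈ -1479.4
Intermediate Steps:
G(v, P) = -17/7 (G(v, P) = (-7 - 10)/7 = (⅐)*(-17) = -17/7)
-1477 + G(26, -9) = -1477 - 17/7 = -10356/7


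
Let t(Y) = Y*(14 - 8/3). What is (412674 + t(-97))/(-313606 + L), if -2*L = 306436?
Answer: -308681/350118 ≈ -0.88165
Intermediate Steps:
L = -153218 (L = -½*306436 = -153218)
t(Y) = 34*Y/3 (t(Y) = Y*(14 - 8*⅓) = Y*(14 - 8/3) = Y*(34/3) = 34*Y/3)
(412674 + t(-97))/(-313606 + L) = (412674 + (34/3)*(-97))/(-313606 - 153218) = (412674 - 3298/3)/(-466824) = (1234724/3)*(-1/466824) = -308681/350118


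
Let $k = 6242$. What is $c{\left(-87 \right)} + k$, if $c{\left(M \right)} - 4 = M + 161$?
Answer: $6320$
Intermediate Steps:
$c{\left(M \right)} = 165 + M$ ($c{\left(M \right)} = 4 + \left(M + 161\right) = 4 + \left(161 + M\right) = 165 + M$)
$c{\left(-87 \right)} + k = \left(165 - 87\right) + 6242 = 78 + 6242 = 6320$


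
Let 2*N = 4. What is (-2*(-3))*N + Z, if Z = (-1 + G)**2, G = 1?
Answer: 12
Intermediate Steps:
N = 2 (N = (1/2)*4 = 2)
Z = 0 (Z = (-1 + 1)**2 = 0**2 = 0)
(-2*(-3))*N + Z = -2*(-3)*2 + 0 = 6*2 + 0 = 12 + 0 = 12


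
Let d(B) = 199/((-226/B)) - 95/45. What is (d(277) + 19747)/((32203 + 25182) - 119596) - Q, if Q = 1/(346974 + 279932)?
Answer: -6216587786614/19831728400911 ≈ -0.31347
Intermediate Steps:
d(B) = -19/9 - 199*B/226 (d(B) = 199*(-B/226) - 95*1/45 = -199*B/226 - 19/9 = -19/9 - 199*B/226)
Q = 1/626906 ≈ 1.5951e-6
(d(277) + 19747)/((32203 + 25182) - 119596) - Q = ((-19/9 - 199/226*277) + 19747)/((32203 + 25182) - 119596) - 1*1/626906 = ((-19/9 - 55123/226) + 19747)/(57385 - 119596) - 1/626906 = (-500401/2034 + 19747)/(-62211) - 1/626906 = (39664997/2034)*(-1/62211) - 1/626906 = -39664997/126537174 - 1/626906 = -6216587786614/19831728400911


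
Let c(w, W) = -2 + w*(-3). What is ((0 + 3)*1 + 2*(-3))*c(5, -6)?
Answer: 51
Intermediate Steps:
c(w, W) = -2 - 3*w
((0 + 3)*1 + 2*(-3))*c(5, -6) = ((0 + 3)*1 + 2*(-3))*(-2 - 3*5) = (3*1 - 6)*(-2 - 15) = (3 - 6)*(-17) = -3*(-17) = 51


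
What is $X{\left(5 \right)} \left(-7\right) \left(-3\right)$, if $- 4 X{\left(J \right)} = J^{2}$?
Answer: $- \frac{525}{4} \approx -131.25$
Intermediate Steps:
$X{\left(J \right)} = - \frac{J^{2}}{4}$
$X{\left(5 \right)} \left(-7\right) \left(-3\right) = - \frac{5^{2}}{4} \left(-7\right) \left(-3\right) = \left(- \frac{1}{4}\right) 25 \left(-7\right) \left(-3\right) = \left(- \frac{25}{4}\right) \left(-7\right) \left(-3\right) = \frac{175}{4} \left(-3\right) = - \frac{525}{4}$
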